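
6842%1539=686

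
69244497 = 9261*7477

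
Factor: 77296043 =11^1*1291^1*5443^1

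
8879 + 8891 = 17770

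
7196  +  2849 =10045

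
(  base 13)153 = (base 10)237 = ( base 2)11101101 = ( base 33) 76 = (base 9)283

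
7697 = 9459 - 1762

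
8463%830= 163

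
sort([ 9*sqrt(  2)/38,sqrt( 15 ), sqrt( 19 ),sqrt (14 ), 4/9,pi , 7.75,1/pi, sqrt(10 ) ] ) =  [1/pi, 9 * sqrt( 2) /38,4/9,pi,sqrt(10 ),sqrt( 14),sqrt(15), sqrt ( 19),7.75 ]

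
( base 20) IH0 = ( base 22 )FCG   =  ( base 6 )54524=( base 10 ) 7540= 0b1110101110100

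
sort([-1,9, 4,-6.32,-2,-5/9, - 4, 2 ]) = [ - 6.32 ,-4, -2, - 1,  -  5/9,2, 4, 9] 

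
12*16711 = 200532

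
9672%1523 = 534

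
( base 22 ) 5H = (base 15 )87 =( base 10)127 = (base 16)7F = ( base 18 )71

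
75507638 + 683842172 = 759349810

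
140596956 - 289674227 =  - 149077271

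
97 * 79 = 7663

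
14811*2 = 29622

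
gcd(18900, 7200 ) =900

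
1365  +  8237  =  9602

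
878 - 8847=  - 7969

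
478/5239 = 478/5239= 0.09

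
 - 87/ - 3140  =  87/3140 =0.03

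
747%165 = 87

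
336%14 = 0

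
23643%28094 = 23643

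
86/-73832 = -1 + 36873/36916 = -0.00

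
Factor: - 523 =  - 523^1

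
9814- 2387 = 7427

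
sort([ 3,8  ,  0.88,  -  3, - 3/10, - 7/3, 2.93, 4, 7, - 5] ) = [ - 5, - 3 ,  -  7/3, - 3/10, 0.88, 2.93,3, 4,7, 8 ] 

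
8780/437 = 8780/437 = 20.09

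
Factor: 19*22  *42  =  17556 = 2^2*3^1 * 7^1 * 11^1 * 19^1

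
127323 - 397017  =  -269694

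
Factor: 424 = 2^3 * 53^1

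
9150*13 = 118950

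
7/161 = 1/23 = 0.04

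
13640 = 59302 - 45662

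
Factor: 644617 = 644617^1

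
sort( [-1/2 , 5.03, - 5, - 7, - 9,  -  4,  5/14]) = [ - 9,  -  7, - 5, - 4, - 1/2,5/14, 5.03]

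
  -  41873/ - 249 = 168+41/249 = 168.16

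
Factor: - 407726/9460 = -431/10 = - 2^( - 1 )*5^(-1 )*431^1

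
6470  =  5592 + 878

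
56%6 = 2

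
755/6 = 125  +  5/6 = 125.83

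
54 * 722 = 38988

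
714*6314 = 4508196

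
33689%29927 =3762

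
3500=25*140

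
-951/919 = -951/919 = - 1.03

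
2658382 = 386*6887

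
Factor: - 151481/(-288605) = 517/985  =  5^( - 1)*11^1 * 47^1 * 197^( - 1)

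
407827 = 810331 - 402504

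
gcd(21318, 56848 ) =7106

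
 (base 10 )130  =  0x82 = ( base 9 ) 154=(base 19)6G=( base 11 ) 109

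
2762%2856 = 2762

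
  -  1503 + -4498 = -6001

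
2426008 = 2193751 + 232257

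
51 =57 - 6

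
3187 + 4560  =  7747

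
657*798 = 524286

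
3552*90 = 319680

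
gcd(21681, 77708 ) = 1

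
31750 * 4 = 127000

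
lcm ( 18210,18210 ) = 18210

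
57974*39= 2260986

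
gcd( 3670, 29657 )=1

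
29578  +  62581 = 92159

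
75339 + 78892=154231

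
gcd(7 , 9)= 1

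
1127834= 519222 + 608612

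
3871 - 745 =3126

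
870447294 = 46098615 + 824348679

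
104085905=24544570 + 79541335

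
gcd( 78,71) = 1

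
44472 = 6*7412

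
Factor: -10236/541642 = -5118/270821=-2^1*3^1 * 853^1*270821^(-1 )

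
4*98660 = 394640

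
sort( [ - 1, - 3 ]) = [-3  , - 1 ]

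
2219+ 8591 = 10810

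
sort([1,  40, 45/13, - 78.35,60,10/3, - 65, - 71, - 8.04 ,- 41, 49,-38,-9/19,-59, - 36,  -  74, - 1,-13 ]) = [-78.35,-74 , - 71,-65, - 59, - 41, - 38, - 36, - 13,-8.04 ,  -  1, - 9/19, 1,10/3,  45/13,  40,49 , 60 ] 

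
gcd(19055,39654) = 1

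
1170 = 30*39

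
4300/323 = 4300/323=13.31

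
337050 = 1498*225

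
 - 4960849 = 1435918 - 6396767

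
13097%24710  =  13097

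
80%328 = 80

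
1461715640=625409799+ 836305841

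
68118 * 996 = 67845528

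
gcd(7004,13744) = 4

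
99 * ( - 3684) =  - 364716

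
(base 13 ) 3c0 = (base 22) 183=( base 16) 297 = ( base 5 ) 10123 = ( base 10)663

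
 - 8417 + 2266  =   - 6151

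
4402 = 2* 2201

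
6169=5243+926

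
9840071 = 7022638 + 2817433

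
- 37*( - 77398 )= 2863726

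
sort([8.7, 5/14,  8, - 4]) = [ - 4,  5/14,  8,  8.7]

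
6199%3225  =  2974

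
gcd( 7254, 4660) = 2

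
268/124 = 2+5/31= 2.16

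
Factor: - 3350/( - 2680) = 5/4 = 2^( - 2)*5^1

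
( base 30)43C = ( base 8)7166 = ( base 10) 3702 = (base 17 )cdd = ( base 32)3JM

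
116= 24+92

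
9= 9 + 0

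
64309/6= 64309/6=10718.17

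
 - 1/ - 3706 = 1/3706=0.00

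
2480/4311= 2480/4311 = 0.58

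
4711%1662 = 1387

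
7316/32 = 1829/8 = 228.62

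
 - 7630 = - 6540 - 1090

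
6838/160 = 42+59/80 = 42.74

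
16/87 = 16/87 = 0.18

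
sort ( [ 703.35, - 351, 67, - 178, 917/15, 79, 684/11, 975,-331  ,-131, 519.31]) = [ - 351, - 331,-178,  -  131, 917/15, 684/11, 67, 79,519.31,703.35,975]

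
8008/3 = 2669 + 1/3 = 2669.33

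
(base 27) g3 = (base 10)435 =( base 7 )1161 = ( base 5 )3220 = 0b110110011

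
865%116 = 53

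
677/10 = 67 + 7/10 = 67.70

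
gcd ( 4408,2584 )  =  152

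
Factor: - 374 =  - 2^1*11^1*17^1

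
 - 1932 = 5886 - 7818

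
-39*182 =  - 7098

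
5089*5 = 25445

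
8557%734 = 483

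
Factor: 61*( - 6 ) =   -  366 = -2^1*3^1*61^1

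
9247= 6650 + 2597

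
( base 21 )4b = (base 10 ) 95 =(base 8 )137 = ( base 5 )340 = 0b1011111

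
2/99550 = 1/49775=0.00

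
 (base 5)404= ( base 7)206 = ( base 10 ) 104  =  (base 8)150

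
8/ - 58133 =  - 1 + 58125/58133 = - 0.00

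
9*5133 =46197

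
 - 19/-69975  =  19/69975 = 0.00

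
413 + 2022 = 2435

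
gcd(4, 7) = 1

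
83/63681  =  83/63681 = 0.00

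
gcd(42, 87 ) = 3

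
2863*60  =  171780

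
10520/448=1315/56 = 23.48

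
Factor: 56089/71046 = 2^( - 1)*3^ ( - 2)*11^1*3947^( - 1 )*5099^1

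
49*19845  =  972405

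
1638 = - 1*( - 1638) 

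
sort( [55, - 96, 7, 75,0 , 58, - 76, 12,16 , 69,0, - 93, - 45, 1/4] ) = [ - 96, - 93, - 76, - 45, 0,0, 1/4, 7, 12,16, 55,  58, 69, 75]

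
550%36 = 10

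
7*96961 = 678727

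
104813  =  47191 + 57622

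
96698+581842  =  678540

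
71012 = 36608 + 34404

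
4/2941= 4/2941 = 0.00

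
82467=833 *99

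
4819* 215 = 1036085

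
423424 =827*512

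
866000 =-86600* ( - 10)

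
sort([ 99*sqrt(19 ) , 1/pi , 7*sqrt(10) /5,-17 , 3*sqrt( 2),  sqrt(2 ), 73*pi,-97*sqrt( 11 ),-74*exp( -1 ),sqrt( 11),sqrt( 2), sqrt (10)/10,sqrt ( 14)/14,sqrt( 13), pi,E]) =[ - 97*sqrt ( 11), - 74*exp ( - 1), - 17, sqrt(14 ) /14,  sqrt ( 10) /10, 1/pi, sqrt (2), sqrt( 2 ),E,pi, sqrt(11), sqrt(13 ) , 3*sqrt( 2), 7*sqrt( 10 ) /5,73*pi,  99*sqrt( 19) ] 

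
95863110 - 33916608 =61946502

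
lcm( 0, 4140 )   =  0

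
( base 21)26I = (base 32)102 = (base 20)2B6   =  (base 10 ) 1026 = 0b10000000010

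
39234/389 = 39234/389 = 100.86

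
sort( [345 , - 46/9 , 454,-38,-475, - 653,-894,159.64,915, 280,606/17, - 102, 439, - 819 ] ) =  [ - 894, - 819, - 653, - 475, - 102,- 38, - 46/9, 606/17,159.64 , 280,345,439,454,  915] 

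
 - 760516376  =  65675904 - 826192280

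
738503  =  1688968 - 950465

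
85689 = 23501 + 62188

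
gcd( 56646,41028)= 6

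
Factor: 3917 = 3917^1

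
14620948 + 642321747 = 656942695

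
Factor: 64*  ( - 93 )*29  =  -172608 = -  2^6 * 3^1*29^1* 31^1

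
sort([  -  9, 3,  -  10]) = [- 10, - 9, 3]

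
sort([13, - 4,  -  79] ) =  [ - 79,-4,13 ]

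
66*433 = 28578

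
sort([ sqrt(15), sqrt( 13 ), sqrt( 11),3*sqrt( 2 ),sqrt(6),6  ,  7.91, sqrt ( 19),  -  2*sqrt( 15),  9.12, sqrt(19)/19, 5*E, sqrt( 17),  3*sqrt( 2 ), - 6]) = [ - 2 * sqrt( 15 ), - 6, sqrt(19 ) /19, sqrt( 6),sqrt( 11 ),sqrt( 13),sqrt( 15 ),sqrt( 17), 3*sqrt(2) , 3 * sqrt( 2 ),sqrt( 19 ) , 6,  7.91, 9.12,5*E ]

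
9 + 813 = 822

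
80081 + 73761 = 153842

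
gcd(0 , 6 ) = 6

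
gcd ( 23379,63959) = 1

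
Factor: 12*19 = 2^2 * 3^1*19^1 = 228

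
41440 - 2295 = 39145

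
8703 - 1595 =7108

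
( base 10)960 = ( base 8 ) 1700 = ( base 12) 680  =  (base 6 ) 4240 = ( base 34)S8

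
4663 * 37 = 172531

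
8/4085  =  8/4085 = 0.00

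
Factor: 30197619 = 3^2 * 3355291^1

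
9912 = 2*4956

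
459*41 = 18819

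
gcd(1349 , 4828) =71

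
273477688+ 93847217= 367324905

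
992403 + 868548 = 1860951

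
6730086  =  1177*5718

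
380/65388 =95/16347 = 0.01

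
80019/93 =26673/31 = 860.42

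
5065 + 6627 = 11692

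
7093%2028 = 1009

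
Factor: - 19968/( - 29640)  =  64/95  =  2^6*5^( - 1)*19^ ( - 1 )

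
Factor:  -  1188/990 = - 2^1*3^1*5^(  -  1) = - 6/5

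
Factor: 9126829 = 9126829^1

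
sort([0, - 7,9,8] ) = [-7 , 0,8,9] 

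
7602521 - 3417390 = 4185131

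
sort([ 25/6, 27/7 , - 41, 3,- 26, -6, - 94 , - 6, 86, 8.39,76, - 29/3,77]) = [  -  94, - 41,- 26,  -  29/3, - 6, - 6,3,27/7, 25/6 , 8.39,76, 77, 86 ]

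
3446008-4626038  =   - 1180030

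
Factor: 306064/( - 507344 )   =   - 517/857 = - 11^1*47^1*857^( - 1)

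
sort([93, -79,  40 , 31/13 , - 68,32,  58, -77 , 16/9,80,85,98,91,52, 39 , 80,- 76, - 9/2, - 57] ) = [ - 79, - 77, - 76, - 68, - 57,  -  9/2,16/9, 31/13 , 32, 39,40,  52,58, 80,80, 85,91,93, 98 ]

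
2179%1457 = 722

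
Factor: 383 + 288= 671 = 11^1*61^1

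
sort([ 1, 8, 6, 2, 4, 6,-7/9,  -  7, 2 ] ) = [ - 7,-7/9, 1, 2,  2, 4, 6, 6,8] 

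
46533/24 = 15511/8 = 1938.88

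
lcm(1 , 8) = 8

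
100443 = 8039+92404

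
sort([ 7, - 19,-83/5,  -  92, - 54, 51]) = [ - 92, - 54,-19, - 83/5,7, 51]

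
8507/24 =354+11/24  =  354.46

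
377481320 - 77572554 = 299908766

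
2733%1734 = 999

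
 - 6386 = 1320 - 7706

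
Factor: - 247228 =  - 2^2*19^1*3253^1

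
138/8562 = 23/1427 =0.02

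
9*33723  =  303507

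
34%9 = 7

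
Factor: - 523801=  - 523801^1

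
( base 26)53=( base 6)341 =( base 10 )133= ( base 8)205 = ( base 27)4p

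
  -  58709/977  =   - 58709/977 =- 60.09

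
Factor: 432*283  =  2^4*3^3*283^1  =  122256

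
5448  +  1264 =6712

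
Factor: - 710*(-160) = 113600 = 2^6*5^2*71^1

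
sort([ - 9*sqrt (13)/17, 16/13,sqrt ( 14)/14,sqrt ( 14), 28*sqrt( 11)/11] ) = [ - 9*sqrt ( 13)/17, sqrt( 14) /14,16/13, sqrt ( 14),28*sqrt(11) /11]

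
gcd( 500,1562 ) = 2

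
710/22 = 355/11 = 32.27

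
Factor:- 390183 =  - 3^1*83^1* 1567^1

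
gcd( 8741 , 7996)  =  1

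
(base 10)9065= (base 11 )68a1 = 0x2369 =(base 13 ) 4184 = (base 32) 8R9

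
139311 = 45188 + 94123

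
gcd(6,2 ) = 2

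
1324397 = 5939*223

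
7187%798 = 5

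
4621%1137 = 73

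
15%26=15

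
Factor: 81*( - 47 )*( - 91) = 3^4*7^1 * 13^1*47^1 = 346437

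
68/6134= 34/3067 = 0.01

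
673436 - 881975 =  - 208539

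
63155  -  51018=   12137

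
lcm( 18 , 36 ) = 36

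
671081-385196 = 285885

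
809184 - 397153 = 412031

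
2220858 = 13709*162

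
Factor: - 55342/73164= - 2^ ( - 1) *3^( - 1)*13^( - 1)*59^1 = - 59/78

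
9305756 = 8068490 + 1237266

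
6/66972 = 1/11162= 0.00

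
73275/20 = 3663 + 3/4 = 3663.75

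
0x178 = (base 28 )dc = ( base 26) ec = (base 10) 376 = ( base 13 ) 22c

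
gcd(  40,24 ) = 8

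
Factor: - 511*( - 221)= 112931 = 7^1 * 13^1*17^1*73^1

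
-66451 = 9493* (  -  7 ) 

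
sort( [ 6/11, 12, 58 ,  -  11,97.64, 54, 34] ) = [ - 11, 6/11,12, 34,54,  58, 97.64]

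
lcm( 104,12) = 312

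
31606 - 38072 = - 6466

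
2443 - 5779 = - 3336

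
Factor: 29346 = 2^1*3^1*67^1*73^1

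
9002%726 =290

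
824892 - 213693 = 611199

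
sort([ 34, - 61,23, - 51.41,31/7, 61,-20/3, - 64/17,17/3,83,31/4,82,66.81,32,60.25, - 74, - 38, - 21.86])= [ - 74,  -  61, - 51.41, - 38, - 21.86, - 20/3,  -  64/17,31/7,17/3, 31/4, 23,32,34,60.25,61, 66.81,82,83 ]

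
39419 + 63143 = 102562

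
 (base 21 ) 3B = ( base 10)74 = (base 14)54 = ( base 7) 134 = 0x4a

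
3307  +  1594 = 4901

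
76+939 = 1015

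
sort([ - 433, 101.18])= [ - 433, 101.18]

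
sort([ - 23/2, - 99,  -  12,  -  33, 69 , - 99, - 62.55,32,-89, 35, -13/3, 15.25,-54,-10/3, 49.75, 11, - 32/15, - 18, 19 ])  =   [ - 99 , - 99, - 89,-62.55, - 54,-33, - 18, - 12, - 23/2,-13/3,- 10/3,-32/15, 11, 15.25, 19, 32,35,49.75, 69 ] 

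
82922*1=82922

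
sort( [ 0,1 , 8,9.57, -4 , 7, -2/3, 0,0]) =[-4,- 2/3,  0, 0, 0,  1,7, 8,9.57] 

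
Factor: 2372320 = 2^5*5^1*14827^1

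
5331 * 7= 37317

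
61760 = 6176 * 10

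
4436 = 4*1109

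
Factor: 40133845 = 5^1 * 8026769^1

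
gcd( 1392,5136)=48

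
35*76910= 2691850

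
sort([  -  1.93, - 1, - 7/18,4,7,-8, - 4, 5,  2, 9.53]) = [ - 8, - 4, - 1.93, - 1, - 7/18, 2, 4, 5, 7,  9.53 ] 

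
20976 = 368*57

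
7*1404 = 9828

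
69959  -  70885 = -926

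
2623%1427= 1196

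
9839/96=9839/96 = 102.49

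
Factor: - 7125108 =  - 2^2 *3^1*17^1*53^1*659^1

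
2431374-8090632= - 5659258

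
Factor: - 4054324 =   -  2^2 * 1013581^1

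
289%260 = 29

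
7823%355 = 13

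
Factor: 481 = 13^1 * 37^1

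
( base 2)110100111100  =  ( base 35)2QS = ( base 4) 310330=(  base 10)3388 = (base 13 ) 1708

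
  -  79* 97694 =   -  7717826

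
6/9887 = 6/9887 = 0.00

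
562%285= 277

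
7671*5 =38355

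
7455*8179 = 60974445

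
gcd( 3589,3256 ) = 37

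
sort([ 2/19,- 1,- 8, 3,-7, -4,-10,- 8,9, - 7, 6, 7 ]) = [ - 10,- 8, -8,-7, - 7,- 4,-1,2/19, 3, 6, 7, 9 ] 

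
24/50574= 4/8429= 0.00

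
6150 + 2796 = 8946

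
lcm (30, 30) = 30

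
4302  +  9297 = 13599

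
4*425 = 1700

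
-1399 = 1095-2494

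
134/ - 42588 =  - 1 + 21227/21294 = - 0.00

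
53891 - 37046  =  16845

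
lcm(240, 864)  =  4320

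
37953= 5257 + 32696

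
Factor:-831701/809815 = -5^( -1)*13^1*149^(-1 )*1087^( - 1 )*63977^1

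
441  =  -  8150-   -  8591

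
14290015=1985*7199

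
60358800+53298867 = 113657667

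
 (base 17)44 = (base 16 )48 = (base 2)1001000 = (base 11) 66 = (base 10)72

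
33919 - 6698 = 27221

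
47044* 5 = 235220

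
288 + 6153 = 6441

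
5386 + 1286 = 6672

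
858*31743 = 27235494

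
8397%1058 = 991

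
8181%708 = 393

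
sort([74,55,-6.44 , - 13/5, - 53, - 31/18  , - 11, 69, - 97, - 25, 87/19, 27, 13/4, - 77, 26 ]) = [ - 97,  -  77 , - 53, - 25, - 11, - 6.44 , - 13/5, - 31/18,13/4,87/19, 26 , 27,55 , 69, 74 ]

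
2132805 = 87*24515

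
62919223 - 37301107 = 25618116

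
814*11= 8954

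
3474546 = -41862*( - 83)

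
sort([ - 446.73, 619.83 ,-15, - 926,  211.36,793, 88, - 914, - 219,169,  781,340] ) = [ - 926, - 914, - 446.73, - 219, - 15 , 88,  169,211.36,340,619.83 , 781, 793]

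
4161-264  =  3897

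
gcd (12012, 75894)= 546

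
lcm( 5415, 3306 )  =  314070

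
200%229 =200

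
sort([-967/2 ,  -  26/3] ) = [-967/2, - 26/3]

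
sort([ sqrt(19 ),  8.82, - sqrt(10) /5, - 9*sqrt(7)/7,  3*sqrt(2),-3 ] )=[  -  9*sqrt ( 7 )/7,  -  3, - sqrt(10 )/5,3*sqrt ( 2) , sqrt( 19), 8.82] 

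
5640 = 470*12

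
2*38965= 77930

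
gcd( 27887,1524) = 1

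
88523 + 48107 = 136630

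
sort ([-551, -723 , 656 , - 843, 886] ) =[ - 843, - 723, -551,656, 886 ] 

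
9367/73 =9367/73 = 128.32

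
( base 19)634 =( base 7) 6331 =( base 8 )4263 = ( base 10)2227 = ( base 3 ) 10001111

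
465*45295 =21062175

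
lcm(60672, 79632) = 1274112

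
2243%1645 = 598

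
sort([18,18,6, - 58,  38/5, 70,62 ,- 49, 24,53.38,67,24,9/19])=[-58, - 49,9/19,6, 38/5, 18,18,24, 24,53.38  ,  62, 67, 70]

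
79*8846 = 698834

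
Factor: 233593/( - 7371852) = - 2^( - 2)*3^(  -  1 )*191^1*1223^1*614321^(-1)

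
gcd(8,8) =8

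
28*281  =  7868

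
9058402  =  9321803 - 263401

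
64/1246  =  32/623  =  0.05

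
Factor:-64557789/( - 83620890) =21519263/27873630 = 2^( - 1)*3^(  -  2 ) * 5^( - 1)*17^1*199^1*6361^1*309707^(  -  1) 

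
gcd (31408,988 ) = 52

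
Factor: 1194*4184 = 2^4*3^1*199^1*523^1 = 4995696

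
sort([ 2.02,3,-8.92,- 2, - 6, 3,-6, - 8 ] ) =[-8.92,-8,  -  6, - 6,-2,2.02,3,3] 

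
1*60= 60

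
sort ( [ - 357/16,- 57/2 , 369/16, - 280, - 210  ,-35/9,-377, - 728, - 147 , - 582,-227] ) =[ - 728,-582,- 377, - 280, - 227, - 210 , - 147,-57/2,-357/16,- 35/9, 369/16 ] 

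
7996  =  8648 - 652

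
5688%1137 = 3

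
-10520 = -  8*1315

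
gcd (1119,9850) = 1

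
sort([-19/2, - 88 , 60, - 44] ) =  [-88 , - 44, - 19/2,60]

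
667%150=67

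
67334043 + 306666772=374000815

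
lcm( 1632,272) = 1632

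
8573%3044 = 2485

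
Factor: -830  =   - 2^1*5^1*83^1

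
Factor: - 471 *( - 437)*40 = 2^3*3^1*5^1 * 19^1*23^1*157^1 = 8233080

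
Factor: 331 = 331^1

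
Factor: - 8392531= - 7^1*269^1*4457^1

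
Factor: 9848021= 9848021^1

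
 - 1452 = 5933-7385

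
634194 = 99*6406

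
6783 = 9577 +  -2794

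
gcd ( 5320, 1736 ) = 56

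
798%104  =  70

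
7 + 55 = 62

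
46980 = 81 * 580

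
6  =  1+5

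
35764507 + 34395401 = 70159908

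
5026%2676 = 2350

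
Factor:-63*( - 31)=3^2*7^1*31^1 = 1953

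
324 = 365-41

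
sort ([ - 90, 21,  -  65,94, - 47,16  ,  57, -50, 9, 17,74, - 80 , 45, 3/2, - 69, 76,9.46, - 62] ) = [ - 90, - 80,- 69 , - 65, - 62,- 50,  -  47,  3/2, 9, 9.46, 16,  17,21,45,57,74, 76, 94]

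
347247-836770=- 489523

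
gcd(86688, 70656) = 96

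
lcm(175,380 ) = 13300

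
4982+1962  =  6944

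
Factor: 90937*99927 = 9087061599 = 3^3*7^1 * 11^1*1181^1*3701^1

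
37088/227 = 37088/227  =  163.38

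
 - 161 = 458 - 619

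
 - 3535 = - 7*505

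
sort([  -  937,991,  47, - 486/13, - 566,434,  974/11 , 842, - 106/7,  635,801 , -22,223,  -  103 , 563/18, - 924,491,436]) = [-937, - 924, - 566, - 103, - 486/13, - 22,-106/7,  563/18,  47,974/11, 223, 434,436,491, 635,  801,842,991 ]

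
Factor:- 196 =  - 2^2*7^2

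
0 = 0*293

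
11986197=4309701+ 7676496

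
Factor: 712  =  2^3 * 89^1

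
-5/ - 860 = 1/172 = 0.01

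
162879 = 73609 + 89270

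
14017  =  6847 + 7170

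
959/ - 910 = -2 + 123/130= -1.05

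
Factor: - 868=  - 2^2 * 7^1*31^1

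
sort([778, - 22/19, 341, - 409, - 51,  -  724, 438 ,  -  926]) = [ - 926, - 724, - 409, - 51, - 22/19, 341  ,  438,778] 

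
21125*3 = 63375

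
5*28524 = 142620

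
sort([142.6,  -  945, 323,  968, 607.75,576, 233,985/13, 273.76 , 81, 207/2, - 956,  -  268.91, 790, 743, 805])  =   [ - 956, - 945, - 268.91, 985/13, 81, 207/2,142.6 , 233, 273.76,  323, 576,607.75, 743, 790,805,968] 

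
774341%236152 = 65885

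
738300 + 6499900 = 7238200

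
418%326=92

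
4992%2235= 522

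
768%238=54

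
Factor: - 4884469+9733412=11^1*47^1 *83^1*113^1 = 4848943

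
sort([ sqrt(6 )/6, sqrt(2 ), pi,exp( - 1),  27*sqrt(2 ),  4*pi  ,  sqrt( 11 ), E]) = [ exp(-1 ), sqrt( 6 )/6,sqrt( 2),E,pi, sqrt( 11),4*pi,  27*sqrt(2 )] 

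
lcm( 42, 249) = 3486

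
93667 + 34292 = 127959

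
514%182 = 150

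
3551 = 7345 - 3794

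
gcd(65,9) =1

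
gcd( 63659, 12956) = 1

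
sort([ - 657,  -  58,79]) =[ - 657, - 58,79]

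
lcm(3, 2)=6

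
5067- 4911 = 156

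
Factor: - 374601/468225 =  - 3^( - 1) * 5^( - 2)*23^1 * 61^1*89^1*2081^( -1 )=-  124867/156075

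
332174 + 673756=1005930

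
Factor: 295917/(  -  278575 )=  - 3^1*5^( - 2 )*11^(-1 )*1013^(-1 )*98639^1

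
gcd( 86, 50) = 2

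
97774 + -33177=64597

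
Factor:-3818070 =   -  2^1*3^3 * 5^1*79^1 * 179^1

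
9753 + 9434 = 19187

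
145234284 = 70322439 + 74911845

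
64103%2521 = 1078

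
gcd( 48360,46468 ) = 4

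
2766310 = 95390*29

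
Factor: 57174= 2^1  *  3^1*13^1*733^1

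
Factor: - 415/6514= - 2^(-1 )*5^1 * 83^1 *3257^(-1 ) 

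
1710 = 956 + 754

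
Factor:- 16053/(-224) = 2^(- 5) * 3^1 * 7^(- 1 )*5351^1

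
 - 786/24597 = -1 + 7937/8199 = - 0.03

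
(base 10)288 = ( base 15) 143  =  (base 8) 440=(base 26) b2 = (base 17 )GG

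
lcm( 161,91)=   2093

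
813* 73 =59349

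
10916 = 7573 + 3343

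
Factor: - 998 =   -  2^1 * 499^1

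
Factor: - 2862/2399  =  -2^1*3^3*53^1*2399^( - 1)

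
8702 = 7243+1459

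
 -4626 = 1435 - 6061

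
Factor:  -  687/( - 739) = 3^1*229^1*739^ ( -1 )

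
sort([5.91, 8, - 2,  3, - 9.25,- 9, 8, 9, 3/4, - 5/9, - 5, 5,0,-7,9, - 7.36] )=[ - 9.25,-9, - 7.36, - 7,- 5, - 2,-5/9,0, 3/4,3, 5 , 5.91,  8 , 8,  9, 9]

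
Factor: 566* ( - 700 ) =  - 396200 = - 2^3 *5^2*7^1*283^1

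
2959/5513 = 2959/5513 = 0.54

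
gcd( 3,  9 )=3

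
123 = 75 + 48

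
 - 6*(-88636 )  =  531816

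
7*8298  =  58086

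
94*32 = 3008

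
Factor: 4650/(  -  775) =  - 2^1 * 3^1=- 6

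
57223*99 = 5665077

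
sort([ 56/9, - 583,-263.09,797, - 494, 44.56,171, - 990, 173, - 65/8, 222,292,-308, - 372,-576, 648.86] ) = [-990, - 583, - 576 , - 494,  -  372,-308, - 263.09, - 65/8 , 56/9, 44.56, 171, 173, 222,  292,648.86, 797 ]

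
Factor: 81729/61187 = 3^4*7^(-1 )*1009^1* 8741^( - 1 )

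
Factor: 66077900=2^2*5^2* 7^1*94397^1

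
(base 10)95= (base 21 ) 4B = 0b1011111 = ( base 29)38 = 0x5F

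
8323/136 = 61 + 27/136  =  61.20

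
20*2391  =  47820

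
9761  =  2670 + 7091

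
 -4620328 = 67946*( - 68) 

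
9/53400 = 3/17800 = 0.00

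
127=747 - 620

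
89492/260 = 344 + 1/5 = 344.20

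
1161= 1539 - 378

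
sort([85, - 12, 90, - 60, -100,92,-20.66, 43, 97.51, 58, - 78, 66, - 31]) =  [ - 100 , - 78,-60 , - 31 , -20.66,- 12,43,  58,66, 85,90 , 92,  97.51]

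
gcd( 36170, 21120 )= 10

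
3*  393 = 1179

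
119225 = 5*23845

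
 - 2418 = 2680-5098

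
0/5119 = 0 = 0.00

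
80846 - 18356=62490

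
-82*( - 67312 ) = 5519584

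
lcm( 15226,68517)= 137034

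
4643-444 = 4199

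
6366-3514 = 2852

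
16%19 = 16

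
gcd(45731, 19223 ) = 47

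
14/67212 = 7/33606 = 0.00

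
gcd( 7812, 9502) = 2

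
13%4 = 1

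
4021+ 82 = 4103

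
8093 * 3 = 24279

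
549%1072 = 549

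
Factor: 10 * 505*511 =2580550= 2^1*5^2*7^1*73^1*101^1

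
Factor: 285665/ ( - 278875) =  - 5^(  -  2)  *19^1*23^( - 1)*31^1 = -589/575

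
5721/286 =5721/286 = 20.00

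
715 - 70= 645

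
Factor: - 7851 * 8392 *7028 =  - 2^5 * 3^1 *7^1*251^1*1049^1*2617^1 = - 463043940576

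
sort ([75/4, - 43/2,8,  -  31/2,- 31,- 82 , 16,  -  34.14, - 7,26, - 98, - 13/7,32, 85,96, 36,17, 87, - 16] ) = [ - 98, - 82,-34.14 , - 31 ,- 43/2,-16,- 31/2, - 7, - 13/7,8,  16,17,75/4, 26, 32,36,85,  87, 96 ]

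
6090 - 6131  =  -41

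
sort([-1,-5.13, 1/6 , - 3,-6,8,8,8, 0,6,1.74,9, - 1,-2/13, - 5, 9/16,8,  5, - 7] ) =[ - 7, - 6, - 5.13 ,-5,  -  3, - 1, - 1 , - 2/13, 0, 1/6,9/16,1.74,5 , 6,8,8,8,8,9 ]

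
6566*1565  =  10275790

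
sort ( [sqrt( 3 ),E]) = [ sqrt( 3), E]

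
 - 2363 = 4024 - 6387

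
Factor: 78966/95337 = 82/99= 2^1* 3^(-2 )*11^ (-1)*41^1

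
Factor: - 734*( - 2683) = 1969322 = 2^1 * 367^1*2683^1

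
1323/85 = 15+48/85 = 15.56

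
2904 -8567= - 5663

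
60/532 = 15/133=0.11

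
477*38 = 18126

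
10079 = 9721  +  358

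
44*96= 4224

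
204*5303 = 1081812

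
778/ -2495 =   -  778/2495 = -0.31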